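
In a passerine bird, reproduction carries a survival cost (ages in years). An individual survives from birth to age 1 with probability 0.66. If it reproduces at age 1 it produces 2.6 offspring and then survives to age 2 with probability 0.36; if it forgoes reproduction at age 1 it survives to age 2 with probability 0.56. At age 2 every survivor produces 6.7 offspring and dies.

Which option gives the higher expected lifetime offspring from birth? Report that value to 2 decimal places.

breed at age 1: R₀ = 0.66 × (2.6 + 0.36 × 6.7) = 0.66 × 5.0120 = 3.3079
delay to age 2: R₀ = 0.66 × (0.56 × 6.7) = 0.66 × 3.7520 = 2.4763
Higher: breed at age 1 (3.3079).

3.31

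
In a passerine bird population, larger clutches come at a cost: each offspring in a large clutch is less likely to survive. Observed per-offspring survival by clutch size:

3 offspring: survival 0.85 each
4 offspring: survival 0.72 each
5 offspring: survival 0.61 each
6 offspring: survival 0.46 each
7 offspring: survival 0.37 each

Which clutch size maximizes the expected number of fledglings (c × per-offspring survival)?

Expected fledglings = c × s(c):
  c=3: 3 × 0.85 = 2.550
  c=4: 4 × 0.72 = 2.880
  c=5: 5 × 0.61 = 3.050
  c=6: 6 × 0.46 = 2.760
  c=7: 7 × 0.37 = 2.590
Maximum at c = 5 (3.050 fledglings).

5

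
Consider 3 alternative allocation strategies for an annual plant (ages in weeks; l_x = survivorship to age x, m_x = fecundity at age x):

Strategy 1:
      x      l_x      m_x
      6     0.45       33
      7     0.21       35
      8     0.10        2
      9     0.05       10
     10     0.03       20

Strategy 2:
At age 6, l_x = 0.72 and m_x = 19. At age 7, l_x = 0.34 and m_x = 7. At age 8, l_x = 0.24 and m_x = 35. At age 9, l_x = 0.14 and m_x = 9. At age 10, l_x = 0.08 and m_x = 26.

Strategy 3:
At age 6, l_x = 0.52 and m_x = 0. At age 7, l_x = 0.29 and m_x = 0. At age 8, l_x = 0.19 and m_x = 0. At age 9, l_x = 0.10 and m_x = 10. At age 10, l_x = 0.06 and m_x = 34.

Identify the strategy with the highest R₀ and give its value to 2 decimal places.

27.80

Strategy 1: R₀ = 0.45×33 + 0.21×35 + 0.10×2 + 0.05×10 + 0.03×20 = 23.5000
Strategy 2: R₀ = 0.72×19 + 0.34×7 + 0.24×35 + 0.14×9 + 0.08×26 = 27.8000
Strategy 3: R₀ = 0.52×0 + 0.29×0 + 0.19×0 + 0.10×10 + 0.06×34 = 3.0400
Highest R₀: strategy 2 with 27.8000.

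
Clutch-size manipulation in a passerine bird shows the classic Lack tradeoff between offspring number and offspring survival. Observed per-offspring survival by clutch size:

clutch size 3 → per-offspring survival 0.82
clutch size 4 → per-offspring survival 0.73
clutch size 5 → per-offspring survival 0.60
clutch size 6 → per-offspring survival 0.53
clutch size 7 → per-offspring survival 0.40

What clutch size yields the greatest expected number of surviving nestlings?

6

Expected surviving nestlings = c × s(c):
  c=3: 3 × 0.82 = 2.460
  c=4: 4 × 0.73 = 2.920
  c=5: 5 × 0.60 = 3.000
  c=6: 6 × 0.53 = 3.180
  c=7: 7 × 0.40 = 2.800
Maximum at c = 6 (3.180 surviving nestlings).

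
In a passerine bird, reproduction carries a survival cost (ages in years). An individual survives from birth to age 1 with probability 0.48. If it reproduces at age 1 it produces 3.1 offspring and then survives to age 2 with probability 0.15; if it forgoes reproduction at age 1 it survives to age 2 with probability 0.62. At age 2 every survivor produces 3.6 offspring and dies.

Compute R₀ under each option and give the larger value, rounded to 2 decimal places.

breed at age 1: R₀ = 0.48 × (3.1 + 0.15 × 3.6) = 0.48 × 3.6400 = 1.7472
delay to age 2: R₀ = 0.48 × (0.62 × 3.6) = 0.48 × 2.2320 = 1.0714
Higher: breed at age 1 (1.7472).

1.75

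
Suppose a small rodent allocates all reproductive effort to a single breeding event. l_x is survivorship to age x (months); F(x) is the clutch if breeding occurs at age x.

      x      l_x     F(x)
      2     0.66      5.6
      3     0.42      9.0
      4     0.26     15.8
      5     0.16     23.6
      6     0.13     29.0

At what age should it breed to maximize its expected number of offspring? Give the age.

Expected offspring if breeding at age x = l_x × F(x):
  age 2: 0.66 × 5.6 = 3.696
  age 3: 0.42 × 9.0 = 3.780
  age 4: 0.26 × 15.8 = 4.108
  age 5: 0.16 × 23.6 = 3.776
  age 6: 0.13 × 29.0 = 3.770
Maximum at age 4 (4.108).

4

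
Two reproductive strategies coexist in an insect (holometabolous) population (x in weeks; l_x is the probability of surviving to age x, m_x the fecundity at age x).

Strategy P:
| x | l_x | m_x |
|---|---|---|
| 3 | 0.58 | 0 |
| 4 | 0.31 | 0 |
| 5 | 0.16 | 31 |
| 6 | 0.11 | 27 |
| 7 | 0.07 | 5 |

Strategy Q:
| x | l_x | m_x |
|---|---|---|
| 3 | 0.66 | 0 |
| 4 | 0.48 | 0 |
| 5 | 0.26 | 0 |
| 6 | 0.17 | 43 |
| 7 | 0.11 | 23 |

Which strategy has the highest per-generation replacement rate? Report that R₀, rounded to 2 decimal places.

Strategy P: R₀ = 0.58×0 + 0.31×0 + 0.16×31 + 0.11×27 + 0.07×5 = 8.2800
Strategy Q: R₀ = 0.66×0 + 0.48×0 + 0.26×0 + 0.17×43 + 0.11×23 = 9.8400
Highest R₀: strategy Q with 9.8400.

9.84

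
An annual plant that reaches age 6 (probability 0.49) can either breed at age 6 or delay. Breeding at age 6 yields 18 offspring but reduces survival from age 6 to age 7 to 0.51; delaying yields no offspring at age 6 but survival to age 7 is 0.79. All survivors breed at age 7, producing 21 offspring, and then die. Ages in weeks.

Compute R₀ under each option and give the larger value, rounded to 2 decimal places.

14.07

breed at age 6: R₀ = 0.49 × (18 + 0.51 × 21) = 0.49 × 28.7100 = 14.0679
delay to age 7: R₀ = 0.49 × (0.79 × 21) = 0.49 × 16.5900 = 8.1291
Higher: breed at age 6 (14.0679).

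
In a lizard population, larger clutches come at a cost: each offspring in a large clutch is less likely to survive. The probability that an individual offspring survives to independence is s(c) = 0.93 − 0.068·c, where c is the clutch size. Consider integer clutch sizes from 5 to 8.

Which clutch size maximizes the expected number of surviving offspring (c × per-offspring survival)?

Expected surviving offspring = c × s(c):
  c=5: 5 × 0.590 = 2.950
  c=6: 6 × 0.522 = 3.132
  c=7: 7 × 0.454 = 3.178
  c=8: 8 × 0.386 = 3.088
Maximum at c = 7 (3.178 surviving offspring).

7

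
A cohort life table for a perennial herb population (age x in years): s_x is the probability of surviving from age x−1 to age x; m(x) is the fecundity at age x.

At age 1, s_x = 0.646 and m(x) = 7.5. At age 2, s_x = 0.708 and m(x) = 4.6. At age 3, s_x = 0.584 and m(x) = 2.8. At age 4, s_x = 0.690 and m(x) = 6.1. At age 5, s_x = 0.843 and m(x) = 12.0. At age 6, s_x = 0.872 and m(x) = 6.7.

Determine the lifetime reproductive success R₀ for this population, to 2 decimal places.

11.59

Survivorship from birth: l_x = s_1·s_2·…·s_x.
  l_1 = 0.64600
  l_2 = 0.45737
  l_3 = 0.26710
  l_4 = 0.18430
  l_5 = 0.15537
  l_6 = 0.13548
R₀ = Σ l_x m(x):
  age 1: 0.64600 × 7.5 = 4.8450
  age 2: 0.45737 × 4.6 = 2.1039
  age 3: 0.26710 × 2.8 = 0.7479
  age 4: 0.18430 × 6.1 = 1.1242
  age 5: 0.15537 × 12.0 = 1.8644
  age 6: 0.13548 × 6.7 = 0.9077
R₀ = 4.8450 + 2.1039 + 0.7479 + 1.1242 + 1.8644 + 0.9077 = 11.5932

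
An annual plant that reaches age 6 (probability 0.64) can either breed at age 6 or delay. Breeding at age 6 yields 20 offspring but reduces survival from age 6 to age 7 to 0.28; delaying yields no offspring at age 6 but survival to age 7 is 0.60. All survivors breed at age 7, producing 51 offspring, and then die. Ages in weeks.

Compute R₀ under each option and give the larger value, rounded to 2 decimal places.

21.94

breed at age 6: R₀ = 0.64 × (20 + 0.28 × 51) = 0.64 × 34.2800 = 21.9392
delay to age 7: R₀ = 0.64 × (0.60 × 51) = 0.64 × 30.6000 = 19.5840
Higher: breed at age 6 (21.9392).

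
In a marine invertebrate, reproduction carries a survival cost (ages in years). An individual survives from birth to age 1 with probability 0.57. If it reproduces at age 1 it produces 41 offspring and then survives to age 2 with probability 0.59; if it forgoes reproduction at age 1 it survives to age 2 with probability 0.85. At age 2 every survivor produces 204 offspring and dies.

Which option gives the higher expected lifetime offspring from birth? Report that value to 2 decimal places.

98.84

breed at age 1: R₀ = 0.57 × (41 + 0.59 × 204) = 0.57 × 161.3600 = 91.9752
delay to age 2: R₀ = 0.57 × (0.85 × 204) = 0.57 × 173.4000 = 98.8380
Higher: delay to age 2 (98.8380).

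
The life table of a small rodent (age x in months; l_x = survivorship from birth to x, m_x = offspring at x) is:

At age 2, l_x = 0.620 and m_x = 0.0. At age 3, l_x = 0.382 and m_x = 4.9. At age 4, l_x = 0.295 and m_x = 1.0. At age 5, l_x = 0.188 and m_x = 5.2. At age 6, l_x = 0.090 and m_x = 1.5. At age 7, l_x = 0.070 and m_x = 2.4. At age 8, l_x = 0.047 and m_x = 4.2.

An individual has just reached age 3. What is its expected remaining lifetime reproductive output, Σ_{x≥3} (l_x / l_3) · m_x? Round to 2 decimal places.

9.54

l_3 = 0.382. Conditional survival from age 3 to x is l_x / l_3.
  x=3: (0.382/0.382) × 4.9 = 4.9000
  x=4: (0.295/0.382) × 1.0 = 0.7723
  x=5: (0.188/0.382) × 5.2 = 2.5592
  x=6: (0.090/0.382) × 1.5 = 0.3534
  x=7: (0.070/0.382) × 2.4 = 0.4398
  x=8: (0.047/0.382) × 4.2 = 0.5168
Sum = 4.9000 + 0.7723 + 2.5592 + 0.3534 + 0.4398 + 0.5168 = 9.5414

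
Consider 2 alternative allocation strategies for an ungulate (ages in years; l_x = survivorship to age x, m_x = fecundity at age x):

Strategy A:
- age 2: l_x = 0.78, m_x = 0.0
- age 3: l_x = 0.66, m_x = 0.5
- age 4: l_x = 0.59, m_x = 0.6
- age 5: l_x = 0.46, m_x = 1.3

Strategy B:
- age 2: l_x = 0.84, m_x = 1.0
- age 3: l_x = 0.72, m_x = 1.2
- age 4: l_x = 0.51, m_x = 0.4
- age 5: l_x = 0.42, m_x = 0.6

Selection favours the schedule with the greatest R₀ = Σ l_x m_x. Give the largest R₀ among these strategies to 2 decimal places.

Strategy A: R₀ = 0.78×0.0 + 0.66×0.5 + 0.59×0.6 + 0.46×1.3 = 1.2820
Strategy B: R₀ = 0.84×1.0 + 0.72×1.2 + 0.51×0.4 + 0.42×0.6 = 2.1600
Highest R₀: strategy B with 2.1600.

2.16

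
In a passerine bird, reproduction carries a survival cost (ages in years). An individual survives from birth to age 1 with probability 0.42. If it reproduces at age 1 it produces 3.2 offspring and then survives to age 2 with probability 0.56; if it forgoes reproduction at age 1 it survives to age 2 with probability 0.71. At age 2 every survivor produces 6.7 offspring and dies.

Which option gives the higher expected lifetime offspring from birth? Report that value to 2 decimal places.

breed at age 1: R₀ = 0.42 × (3.2 + 0.56 × 6.7) = 0.42 × 6.9520 = 2.9198
delay to age 2: R₀ = 0.42 × (0.71 × 6.7) = 0.42 × 4.7570 = 1.9979
Higher: breed at age 1 (2.9198).

2.92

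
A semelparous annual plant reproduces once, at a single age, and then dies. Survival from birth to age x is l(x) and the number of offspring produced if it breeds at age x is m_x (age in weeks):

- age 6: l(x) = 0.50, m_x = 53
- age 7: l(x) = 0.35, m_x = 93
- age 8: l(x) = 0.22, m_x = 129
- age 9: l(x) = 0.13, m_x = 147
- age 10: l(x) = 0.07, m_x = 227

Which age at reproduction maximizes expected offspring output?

Expected offspring if breeding at age x = l(x) × m_x:
  age 6: 0.50 × 53 = 26.500
  age 7: 0.35 × 93 = 32.550
  age 8: 0.22 × 129 = 28.380
  age 9: 0.13 × 147 = 19.110
  age 10: 0.07 × 227 = 15.890
Maximum at age 7 (32.550).

7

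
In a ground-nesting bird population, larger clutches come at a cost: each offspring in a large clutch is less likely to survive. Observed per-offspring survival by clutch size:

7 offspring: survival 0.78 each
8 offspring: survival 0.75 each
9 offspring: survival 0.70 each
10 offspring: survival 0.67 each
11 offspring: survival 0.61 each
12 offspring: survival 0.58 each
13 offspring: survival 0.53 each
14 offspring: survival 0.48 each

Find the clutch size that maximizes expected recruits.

12

Expected recruits = c × s(c):
  c=7: 7 × 0.78 = 5.460
  c=8: 8 × 0.75 = 6.000
  c=9: 9 × 0.70 = 6.300
  c=10: 10 × 0.67 = 6.700
  c=11: 11 × 0.61 = 6.710
  c=12: 12 × 0.58 = 6.960
  c=13: 13 × 0.53 = 6.890
  c=14: 14 × 0.48 = 6.720
Maximum at c = 12 (6.960 recruits).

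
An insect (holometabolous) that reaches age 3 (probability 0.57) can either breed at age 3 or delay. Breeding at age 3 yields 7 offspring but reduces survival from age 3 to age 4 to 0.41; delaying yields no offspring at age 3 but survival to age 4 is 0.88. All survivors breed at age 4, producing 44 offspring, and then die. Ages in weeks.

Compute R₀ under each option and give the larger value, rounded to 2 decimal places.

22.07

breed at age 3: R₀ = 0.57 × (7 + 0.41 × 44) = 0.57 × 25.0400 = 14.2728
delay to age 4: R₀ = 0.57 × (0.88 × 44) = 0.57 × 38.7200 = 22.0704
Higher: delay to age 4 (22.0704).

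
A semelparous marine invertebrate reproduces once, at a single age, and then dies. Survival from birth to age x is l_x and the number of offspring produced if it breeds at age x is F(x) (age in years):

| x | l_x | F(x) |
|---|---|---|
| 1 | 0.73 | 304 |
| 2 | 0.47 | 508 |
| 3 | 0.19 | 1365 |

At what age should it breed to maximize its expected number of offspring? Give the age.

3

Expected offspring if breeding at age x = l_x × F(x):
  age 1: 0.73 × 304 = 221.920
  age 2: 0.47 × 508 = 238.760
  age 3: 0.19 × 1365 = 259.350
Maximum at age 3 (259.350).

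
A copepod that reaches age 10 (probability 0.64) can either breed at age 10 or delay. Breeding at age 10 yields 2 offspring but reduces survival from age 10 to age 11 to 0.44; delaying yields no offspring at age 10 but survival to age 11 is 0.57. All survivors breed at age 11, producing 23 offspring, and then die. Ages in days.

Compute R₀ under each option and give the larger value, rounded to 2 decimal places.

8.39

breed at age 10: R₀ = 0.64 × (2 + 0.44 × 23) = 0.64 × 12.1200 = 7.7568
delay to age 11: R₀ = 0.64 × (0.57 × 23) = 0.64 × 13.1100 = 8.3904
Higher: delay to age 11 (8.3904).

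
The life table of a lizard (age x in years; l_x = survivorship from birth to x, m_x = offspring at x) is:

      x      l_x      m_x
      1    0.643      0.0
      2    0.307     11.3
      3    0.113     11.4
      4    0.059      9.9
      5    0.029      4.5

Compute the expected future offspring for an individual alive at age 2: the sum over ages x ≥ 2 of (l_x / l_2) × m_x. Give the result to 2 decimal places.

17.82

l_2 = 0.307. Conditional survival from age 2 to x is l_x / l_2.
  x=2: (0.307/0.307) × 11.3 = 11.3000
  x=3: (0.113/0.307) × 11.4 = 4.1961
  x=4: (0.059/0.307) × 9.9 = 1.9026
  x=5: (0.029/0.307) × 4.5 = 0.4251
Sum = 11.3000 + 4.1961 + 1.9026 + 0.4251 = 17.8238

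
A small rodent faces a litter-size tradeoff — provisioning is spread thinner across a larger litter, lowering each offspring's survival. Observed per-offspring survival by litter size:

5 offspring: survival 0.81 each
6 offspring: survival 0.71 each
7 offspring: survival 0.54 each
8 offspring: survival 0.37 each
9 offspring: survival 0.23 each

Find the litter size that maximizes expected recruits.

Expected recruits = c × s(c):
  c=5: 5 × 0.81 = 4.050
  c=6: 6 × 0.71 = 4.260
  c=7: 7 × 0.54 = 3.780
  c=8: 8 × 0.37 = 2.960
  c=9: 9 × 0.23 = 2.070
Maximum at c = 6 (4.260 recruits).

6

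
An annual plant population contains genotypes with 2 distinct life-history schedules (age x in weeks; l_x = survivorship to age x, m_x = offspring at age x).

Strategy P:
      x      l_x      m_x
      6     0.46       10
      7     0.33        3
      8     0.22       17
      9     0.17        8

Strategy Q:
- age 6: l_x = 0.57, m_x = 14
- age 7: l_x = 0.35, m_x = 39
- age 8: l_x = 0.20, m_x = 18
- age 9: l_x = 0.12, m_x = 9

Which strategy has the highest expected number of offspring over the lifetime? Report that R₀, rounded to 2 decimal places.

Strategy P: R₀ = 0.46×10 + 0.33×3 + 0.22×17 + 0.17×8 = 10.6900
Strategy Q: R₀ = 0.57×14 + 0.35×39 + 0.20×18 + 0.12×9 = 26.3100
Highest R₀: strategy Q with 26.3100.

26.31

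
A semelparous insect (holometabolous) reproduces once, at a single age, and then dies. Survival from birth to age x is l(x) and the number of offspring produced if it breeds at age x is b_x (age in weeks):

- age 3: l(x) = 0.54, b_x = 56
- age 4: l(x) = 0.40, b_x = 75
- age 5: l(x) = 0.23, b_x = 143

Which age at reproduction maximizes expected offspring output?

Expected offspring if breeding at age x = l(x) × b_x:
  age 3: 0.54 × 56 = 30.240
  age 4: 0.40 × 75 = 30.000
  age 5: 0.23 × 143 = 32.890
Maximum at age 5 (32.890).

5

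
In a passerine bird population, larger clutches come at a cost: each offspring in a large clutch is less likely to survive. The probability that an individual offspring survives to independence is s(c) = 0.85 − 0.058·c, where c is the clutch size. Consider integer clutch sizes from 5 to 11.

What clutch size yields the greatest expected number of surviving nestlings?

7

Expected surviving nestlings = c × s(c):
  c=5: 5 × 0.560 = 2.800
  c=6: 6 × 0.502 = 3.012
  c=7: 7 × 0.444 = 3.108
  c=8: 8 × 0.386 = 3.088
  c=9: 9 × 0.328 = 2.952
  c=10: 10 × 0.270 = 2.700
  c=11: 11 × 0.212 = 2.332
Maximum at c = 7 (3.108 surviving nestlings).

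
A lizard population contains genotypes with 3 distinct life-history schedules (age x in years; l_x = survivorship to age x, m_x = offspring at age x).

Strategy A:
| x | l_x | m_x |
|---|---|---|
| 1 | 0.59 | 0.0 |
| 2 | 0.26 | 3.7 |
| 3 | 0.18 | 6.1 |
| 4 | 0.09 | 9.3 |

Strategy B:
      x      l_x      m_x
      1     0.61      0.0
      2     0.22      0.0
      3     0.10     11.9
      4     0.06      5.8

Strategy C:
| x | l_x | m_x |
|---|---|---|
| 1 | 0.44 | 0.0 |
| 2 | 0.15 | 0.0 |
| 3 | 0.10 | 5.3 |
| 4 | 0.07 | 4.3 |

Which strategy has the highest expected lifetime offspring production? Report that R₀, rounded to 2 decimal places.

Strategy A: R₀ = 0.59×0.0 + 0.26×3.7 + 0.18×6.1 + 0.09×9.3 = 2.8970
Strategy B: R₀ = 0.61×0.0 + 0.22×0.0 + 0.10×11.9 + 0.06×5.8 = 1.5380
Strategy C: R₀ = 0.44×0.0 + 0.15×0.0 + 0.10×5.3 + 0.07×4.3 = 0.8310
Highest R₀: strategy A with 2.8970.

2.90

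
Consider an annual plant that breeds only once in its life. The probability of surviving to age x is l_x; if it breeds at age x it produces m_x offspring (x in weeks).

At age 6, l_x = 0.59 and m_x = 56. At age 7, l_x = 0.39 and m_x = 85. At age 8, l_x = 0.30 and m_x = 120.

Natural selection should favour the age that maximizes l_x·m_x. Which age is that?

Expected offspring if breeding at age x = l_x × m_x:
  age 6: 0.59 × 56 = 33.040
  age 7: 0.39 × 85 = 33.150
  age 8: 0.30 × 120 = 36.000
Maximum at age 8 (36.000).

8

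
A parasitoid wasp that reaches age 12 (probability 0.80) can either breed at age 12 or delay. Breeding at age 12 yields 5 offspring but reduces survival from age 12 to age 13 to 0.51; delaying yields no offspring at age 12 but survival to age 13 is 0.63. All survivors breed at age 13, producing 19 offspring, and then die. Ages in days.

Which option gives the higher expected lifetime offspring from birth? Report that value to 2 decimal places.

11.75

breed at age 12: R₀ = 0.80 × (5 + 0.51 × 19) = 0.80 × 14.6900 = 11.7520
delay to age 13: R₀ = 0.80 × (0.63 × 19) = 0.80 × 11.9700 = 9.5760
Higher: breed at age 12 (11.7520).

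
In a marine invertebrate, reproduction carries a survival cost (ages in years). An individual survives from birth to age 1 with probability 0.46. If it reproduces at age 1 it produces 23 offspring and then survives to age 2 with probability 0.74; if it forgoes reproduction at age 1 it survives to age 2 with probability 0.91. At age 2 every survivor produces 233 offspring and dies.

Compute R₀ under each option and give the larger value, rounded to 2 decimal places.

breed at age 1: R₀ = 0.46 × (23 + 0.74 × 233) = 0.46 × 195.4200 = 89.8932
delay to age 2: R₀ = 0.46 × (0.91 × 233) = 0.46 × 212.0300 = 97.5338
Higher: delay to age 2 (97.5338).

97.53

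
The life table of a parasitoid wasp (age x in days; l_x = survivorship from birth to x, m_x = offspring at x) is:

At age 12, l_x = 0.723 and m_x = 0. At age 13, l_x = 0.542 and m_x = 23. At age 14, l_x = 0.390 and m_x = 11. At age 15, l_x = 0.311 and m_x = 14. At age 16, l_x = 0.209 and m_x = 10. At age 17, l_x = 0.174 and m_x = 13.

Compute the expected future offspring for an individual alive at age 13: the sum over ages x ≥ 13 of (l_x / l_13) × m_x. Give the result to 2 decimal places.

l_13 = 0.542. Conditional survival from age 13 to x is l_x / l_13.
  x=13: (0.542/0.542) × 23 = 23.0000
  x=14: (0.390/0.542) × 11 = 7.9151
  x=15: (0.311/0.542) × 14 = 8.0332
  x=16: (0.209/0.542) × 10 = 3.8561
  x=17: (0.174/0.542) × 13 = 4.1734
Sum = 23.0000 + 7.9151 + 8.0332 + 3.8561 + 4.1734 = 46.9779

46.98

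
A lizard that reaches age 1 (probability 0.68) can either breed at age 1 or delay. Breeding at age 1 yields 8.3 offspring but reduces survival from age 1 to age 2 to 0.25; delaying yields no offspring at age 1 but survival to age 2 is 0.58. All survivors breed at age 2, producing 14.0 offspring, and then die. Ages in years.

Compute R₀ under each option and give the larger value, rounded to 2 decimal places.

8.02

breed at age 1: R₀ = 0.68 × (8.3 + 0.25 × 14.0) = 0.68 × 11.8000 = 8.0240
delay to age 2: R₀ = 0.68 × (0.58 × 14.0) = 0.68 × 8.1200 = 5.5216
Higher: breed at age 1 (8.0240).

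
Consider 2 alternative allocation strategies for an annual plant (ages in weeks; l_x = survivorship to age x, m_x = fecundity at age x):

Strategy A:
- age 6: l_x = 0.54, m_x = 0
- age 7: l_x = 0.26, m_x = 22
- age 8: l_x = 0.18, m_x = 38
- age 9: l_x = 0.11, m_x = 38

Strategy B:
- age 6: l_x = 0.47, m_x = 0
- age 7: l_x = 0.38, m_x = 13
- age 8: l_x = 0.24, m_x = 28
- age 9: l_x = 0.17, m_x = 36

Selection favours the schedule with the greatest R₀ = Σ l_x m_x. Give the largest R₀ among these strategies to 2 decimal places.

17.78

Strategy A: R₀ = 0.54×0 + 0.26×22 + 0.18×38 + 0.11×38 = 16.7400
Strategy B: R₀ = 0.47×0 + 0.38×13 + 0.24×28 + 0.17×36 = 17.7800
Highest R₀: strategy B with 17.7800.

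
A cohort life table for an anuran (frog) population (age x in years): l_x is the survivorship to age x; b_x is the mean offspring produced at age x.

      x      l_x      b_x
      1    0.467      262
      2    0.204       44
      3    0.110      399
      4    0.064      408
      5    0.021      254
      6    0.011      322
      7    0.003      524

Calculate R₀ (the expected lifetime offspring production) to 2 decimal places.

211.78

R₀ = Σ l_x b_x:
  age 1: 0.467 × 262 = 122.3540
  age 2: 0.204 × 44 = 8.9760
  age 3: 0.110 × 399 = 43.8900
  age 4: 0.064 × 408 = 26.1120
  age 5: 0.021 × 254 = 5.3340
  age 6: 0.011 × 322 = 3.5420
  age 7: 0.003 × 524 = 1.5720
R₀ = 122.3540 + 8.9760 + 43.8900 + 26.1120 + 5.3340 + 3.5420 + 1.5720 = 211.7800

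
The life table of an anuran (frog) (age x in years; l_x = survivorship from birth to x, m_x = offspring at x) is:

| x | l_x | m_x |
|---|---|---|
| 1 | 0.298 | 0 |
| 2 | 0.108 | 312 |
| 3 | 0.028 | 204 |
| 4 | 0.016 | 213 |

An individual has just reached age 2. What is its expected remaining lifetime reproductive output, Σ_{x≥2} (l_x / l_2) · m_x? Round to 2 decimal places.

l_2 = 0.108. Conditional survival from age 2 to x is l_x / l_2.
  x=2: (0.108/0.108) × 312 = 312.0000
  x=3: (0.028/0.108) × 204 = 52.8889
  x=4: (0.016/0.108) × 213 = 31.5556
Sum = 312.0000 + 52.8889 + 31.5556 = 396.4444

396.44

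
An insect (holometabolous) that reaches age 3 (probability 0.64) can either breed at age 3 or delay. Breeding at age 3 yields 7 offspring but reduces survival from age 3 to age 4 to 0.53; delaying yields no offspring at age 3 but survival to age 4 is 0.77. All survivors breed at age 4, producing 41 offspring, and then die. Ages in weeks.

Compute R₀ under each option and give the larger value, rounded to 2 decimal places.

20.20

breed at age 3: R₀ = 0.64 × (7 + 0.53 × 41) = 0.64 × 28.7300 = 18.3872
delay to age 4: R₀ = 0.64 × (0.77 × 41) = 0.64 × 31.5700 = 20.2048
Higher: delay to age 4 (20.2048).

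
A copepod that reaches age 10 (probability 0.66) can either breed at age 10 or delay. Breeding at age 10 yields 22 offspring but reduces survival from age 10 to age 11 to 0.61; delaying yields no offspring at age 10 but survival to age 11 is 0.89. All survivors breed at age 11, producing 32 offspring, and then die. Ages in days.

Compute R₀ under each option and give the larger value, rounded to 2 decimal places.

breed at age 10: R₀ = 0.66 × (22 + 0.61 × 32) = 0.66 × 41.5200 = 27.4032
delay to age 11: R₀ = 0.66 × (0.89 × 32) = 0.66 × 28.4800 = 18.7968
Higher: breed at age 10 (27.4032).

27.40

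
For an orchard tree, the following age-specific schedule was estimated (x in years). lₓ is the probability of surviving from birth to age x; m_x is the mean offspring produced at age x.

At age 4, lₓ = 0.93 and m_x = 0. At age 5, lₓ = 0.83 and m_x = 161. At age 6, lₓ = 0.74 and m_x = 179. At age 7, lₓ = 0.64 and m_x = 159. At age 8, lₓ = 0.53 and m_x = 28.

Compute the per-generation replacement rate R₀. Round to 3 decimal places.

R₀ = Σ lₓ m_x:
  age 4: 0.93 × 0 = 0.0000
  age 5: 0.83 × 161 = 133.6300
  age 6: 0.74 × 179 = 132.4600
  age 7: 0.64 × 159 = 101.7600
  age 8: 0.53 × 28 = 14.8400
R₀ = 0.0000 + 133.6300 + 132.4600 + 101.7600 + 14.8400 = 382.6900

382.690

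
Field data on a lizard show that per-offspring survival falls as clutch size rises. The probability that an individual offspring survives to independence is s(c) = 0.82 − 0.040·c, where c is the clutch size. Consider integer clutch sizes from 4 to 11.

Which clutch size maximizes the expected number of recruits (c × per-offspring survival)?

Expected recruits = c × s(c):
  c=4: 4 × 0.660 = 2.640
  c=5: 5 × 0.620 = 3.100
  c=6: 6 × 0.580 = 3.480
  c=7: 7 × 0.540 = 3.780
  c=8: 8 × 0.500 = 4.000
  c=9: 9 × 0.460 = 4.140
  c=10: 10 × 0.420 = 4.200
  c=11: 11 × 0.380 = 4.180
Maximum at c = 10 (4.200 recruits).

10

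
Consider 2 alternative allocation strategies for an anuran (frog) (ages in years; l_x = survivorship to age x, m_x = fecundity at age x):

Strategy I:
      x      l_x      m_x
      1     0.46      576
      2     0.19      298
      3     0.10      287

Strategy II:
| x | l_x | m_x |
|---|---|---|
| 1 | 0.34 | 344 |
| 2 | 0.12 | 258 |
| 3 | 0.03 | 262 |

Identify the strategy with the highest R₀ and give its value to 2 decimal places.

350.28

Strategy I: R₀ = 0.46×576 + 0.19×298 + 0.10×287 = 350.2800
Strategy II: R₀ = 0.34×344 + 0.12×258 + 0.03×262 = 155.7800
Highest R₀: strategy I with 350.2800.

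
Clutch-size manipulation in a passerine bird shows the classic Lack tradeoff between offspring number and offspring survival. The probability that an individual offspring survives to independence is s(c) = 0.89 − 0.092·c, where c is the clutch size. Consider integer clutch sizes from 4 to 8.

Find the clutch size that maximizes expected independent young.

5

Expected independent young = c × s(c):
  c=4: 4 × 0.522 = 2.088
  c=5: 5 × 0.430 = 2.150
  c=6: 6 × 0.338 = 2.028
  c=7: 7 × 0.246 = 1.722
  c=8: 8 × 0.154 = 1.232
Maximum at c = 5 (2.150 independent young).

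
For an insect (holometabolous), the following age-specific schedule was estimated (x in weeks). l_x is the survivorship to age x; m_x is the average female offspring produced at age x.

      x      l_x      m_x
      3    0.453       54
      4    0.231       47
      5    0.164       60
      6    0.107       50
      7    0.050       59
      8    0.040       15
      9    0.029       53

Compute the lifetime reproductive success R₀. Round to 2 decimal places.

R₀ = Σ l_x m_x:
  age 3: 0.453 × 54 = 24.4620
  age 4: 0.231 × 47 = 10.8570
  age 5: 0.164 × 60 = 9.8400
  age 6: 0.107 × 50 = 5.3500
  age 7: 0.050 × 59 = 2.9500
  age 8: 0.040 × 15 = 0.6000
  age 9: 0.029 × 53 = 1.5370
R₀ = 24.4620 + 10.8570 + 9.8400 + 5.3500 + 2.9500 + 0.6000 + 1.5370 = 55.5960

55.60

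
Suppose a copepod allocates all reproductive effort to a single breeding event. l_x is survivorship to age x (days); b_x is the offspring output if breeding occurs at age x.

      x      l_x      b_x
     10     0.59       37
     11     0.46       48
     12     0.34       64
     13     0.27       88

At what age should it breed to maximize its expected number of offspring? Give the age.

13

Expected offspring if breeding at age x = l_x × b_x:
  age 10: 0.59 × 37 = 21.830
  age 11: 0.46 × 48 = 22.080
  age 12: 0.34 × 64 = 21.760
  age 13: 0.27 × 88 = 23.760
Maximum at age 13 (23.760).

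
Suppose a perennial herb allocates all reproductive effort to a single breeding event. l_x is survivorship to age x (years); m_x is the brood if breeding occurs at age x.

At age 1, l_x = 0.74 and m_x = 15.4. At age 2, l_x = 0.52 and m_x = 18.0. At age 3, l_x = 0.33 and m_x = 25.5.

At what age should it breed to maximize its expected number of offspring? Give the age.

1

Expected offspring if breeding at age x = l_x × m_x:
  age 1: 0.74 × 15.4 = 11.396
  age 2: 0.52 × 18.0 = 9.360
  age 3: 0.33 × 25.5 = 8.415
Maximum at age 1 (11.396).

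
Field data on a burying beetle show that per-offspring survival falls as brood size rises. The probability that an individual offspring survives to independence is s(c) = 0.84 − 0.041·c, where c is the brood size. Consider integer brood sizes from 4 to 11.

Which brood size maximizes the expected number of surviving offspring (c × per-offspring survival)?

10

Expected surviving offspring = c × s(c):
  c=4: 4 × 0.676 = 2.704
  c=5: 5 × 0.635 = 3.175
  c=6: 6 × 0.594 = 3.564
  c=7: 7 × 0.553 = 3.871
  c=8: 8 × 0.512 = 4.096
  c=9: 9 × 0.471 = 4.239
  c=10: 10 × 0.430 = 4.300
  c=11: 11 × 0.389 = 4.279
Maximum at c = 10 (4.300 surviving offspring).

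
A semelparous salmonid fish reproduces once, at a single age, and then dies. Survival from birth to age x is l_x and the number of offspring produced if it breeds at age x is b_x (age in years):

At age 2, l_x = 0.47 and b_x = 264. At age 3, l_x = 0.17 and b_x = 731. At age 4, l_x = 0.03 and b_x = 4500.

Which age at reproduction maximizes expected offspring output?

4

Expected offspring if breeding at age x = l_x × b_x:
  age 2: 0.47 × 264 = 124.080
  age 3: 0.17 × 731 = 124.270
  age 4: 0.03 × 4500 = 135.000
Maximum at age 4 (135.000).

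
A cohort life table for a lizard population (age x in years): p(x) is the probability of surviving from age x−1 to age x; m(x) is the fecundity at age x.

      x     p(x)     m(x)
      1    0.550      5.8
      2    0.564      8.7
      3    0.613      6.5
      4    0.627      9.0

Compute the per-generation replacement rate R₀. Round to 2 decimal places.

8.20

Survivorship from birth: l_x = p_1·p_2·…·p_x.
  l_1 = 0.55000
  l_2 = 0.31020
  l_3 = 0.19015
  l_4 = 0.11923
R₀ = Σ l_x m(x):
  age 1: 0.55000 × 5.8 = 3.1900
  age 2: 0.31020 × 8.7 = 2.6987
  age 3: 0.19015 × 6.5 = 1.2360
  age 4: 0.11923 × 9.0 = 1.0731
R₀ = 3.1900 + 2.6987 + 1.2360 + 1.0731 = 8.1978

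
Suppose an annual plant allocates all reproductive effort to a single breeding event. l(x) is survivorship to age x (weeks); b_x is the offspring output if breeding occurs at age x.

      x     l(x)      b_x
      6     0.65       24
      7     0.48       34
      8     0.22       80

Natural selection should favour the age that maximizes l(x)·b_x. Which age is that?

Expected offspring if breeding at age x = l(x) × b_x:
  age 6: 0.65 × 24 = 15.600
  age 7: 0.48 × 34 = 16.320
  age 8: 0.22 × 80 = 17.600
Maximum at age 8 (17.600).

8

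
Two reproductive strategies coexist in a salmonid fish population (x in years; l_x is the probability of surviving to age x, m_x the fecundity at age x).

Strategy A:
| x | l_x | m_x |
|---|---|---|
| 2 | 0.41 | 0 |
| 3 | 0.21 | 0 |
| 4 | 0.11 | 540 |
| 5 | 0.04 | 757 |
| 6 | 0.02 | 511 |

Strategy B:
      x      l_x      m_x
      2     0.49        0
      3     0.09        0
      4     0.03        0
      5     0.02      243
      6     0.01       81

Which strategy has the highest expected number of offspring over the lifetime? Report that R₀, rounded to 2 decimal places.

99.90

Strategy A: R₀ = 0.41×0 + 0.21×0 + 0.11×540 + 0.04×757 + 0.02×511 = 99.9000
Strategy B: R₀ = 0.49×0 + 0.09×0 + 0.03×0 + 0.02×243 + 0.01×81 = 5.6700
Highest R₀: strategy A with 99.9000.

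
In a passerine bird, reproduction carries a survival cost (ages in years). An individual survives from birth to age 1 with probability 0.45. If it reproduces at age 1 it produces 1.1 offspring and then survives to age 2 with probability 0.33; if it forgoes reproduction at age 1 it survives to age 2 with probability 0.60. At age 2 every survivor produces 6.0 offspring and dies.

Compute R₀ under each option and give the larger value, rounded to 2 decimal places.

1.62

breed at age 1: R₀ = 0.45 × (1.1 + 0.33 × 6.0) = 0.45 × 3.0800 = 1.3860
delay to age 2: R₀ = 0.45 × (0.60 × 6.0) = 0.45 × 3.6000 = 1.6200
Higher: delay to age 2 (1.6200).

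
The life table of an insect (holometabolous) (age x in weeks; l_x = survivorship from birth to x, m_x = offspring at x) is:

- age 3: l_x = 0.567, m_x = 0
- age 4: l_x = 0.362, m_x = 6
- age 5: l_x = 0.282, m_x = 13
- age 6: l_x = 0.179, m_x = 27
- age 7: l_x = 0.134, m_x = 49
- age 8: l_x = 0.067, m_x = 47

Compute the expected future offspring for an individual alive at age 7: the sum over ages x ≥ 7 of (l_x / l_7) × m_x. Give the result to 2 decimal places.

72.50

l_7 = 0.134. Conditional survival from age 7 to x is l_x / l_7.
  x=7: (0.134/0.134) × 49 = 49.0000
  x=8: (0.067/0.134) × 47 = 23.5000
Sum = 49.0000 + 23.5000 = 72.5000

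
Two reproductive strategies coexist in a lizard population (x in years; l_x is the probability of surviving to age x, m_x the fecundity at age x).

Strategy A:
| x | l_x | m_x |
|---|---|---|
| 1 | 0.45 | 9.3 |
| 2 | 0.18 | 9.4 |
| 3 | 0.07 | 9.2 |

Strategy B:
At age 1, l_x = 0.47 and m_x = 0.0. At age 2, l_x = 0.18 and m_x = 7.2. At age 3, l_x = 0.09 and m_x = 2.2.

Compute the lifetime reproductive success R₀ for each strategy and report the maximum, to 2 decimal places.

6.52

Strategy A: R₀ = 0.45×9.3 + 0.18×9.4 + 0.07×9.2 = 6.5210
Strategy B: R₀ = 0.47×0.0 + 0.18×7.2 + 0.09×2.2 = 1.4940
Highest R₀: strategy A with 6.5210.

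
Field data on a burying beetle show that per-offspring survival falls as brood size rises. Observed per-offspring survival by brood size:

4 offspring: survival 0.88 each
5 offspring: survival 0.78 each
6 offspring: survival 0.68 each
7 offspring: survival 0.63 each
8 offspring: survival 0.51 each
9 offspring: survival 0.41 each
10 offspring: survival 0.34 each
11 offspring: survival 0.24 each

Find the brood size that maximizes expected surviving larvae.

7

Expected surviving larvae = c × s(c):
  c=4: 4 × 0.88 = 3.520
  c=5: 5 × 0.78 = 3.900
  c=6: 6 × 0.68 = 4.080
  c=7: 7 × 0.63 = 4.410
  c=8: 8 × 0.51 = 4.080
  c=9: 9 × 0.41 = 3.690
  c=10: 10 × 0.34 = 3.400
  c=11: 11 × 0.24 = 2.640
Maximum at c = 7 (4.410 surviving larvae).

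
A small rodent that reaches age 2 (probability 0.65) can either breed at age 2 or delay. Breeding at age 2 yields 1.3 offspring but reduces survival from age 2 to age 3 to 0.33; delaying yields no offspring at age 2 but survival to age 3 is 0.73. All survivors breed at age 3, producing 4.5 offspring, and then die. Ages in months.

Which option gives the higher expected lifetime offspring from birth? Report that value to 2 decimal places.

breed at age 2: R₀ = 0.65 × (1.3 + 0.33 × 4.5) = 0.65 × 2.7850 = 1.8103
delay to age 3: R₀ = 0.65 × (0.73 × 4.5) = 0.65 × 3.2850 = 2.1353
Higher: delay to age 3 (2.1353).

2.14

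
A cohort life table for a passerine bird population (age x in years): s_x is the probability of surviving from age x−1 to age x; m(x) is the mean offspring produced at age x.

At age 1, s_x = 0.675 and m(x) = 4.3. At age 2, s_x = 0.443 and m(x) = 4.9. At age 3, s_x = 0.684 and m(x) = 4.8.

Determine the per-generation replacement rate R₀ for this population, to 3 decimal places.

5.349

Survivorship from birth: l_x = s_1·s_2·…·s_x.
  l_1 = 0.67500
  l_2 = 0.29903
  l_3 = 0.20453
R₀ = Σ l_x m(x):
  age 1: 0.67500 × 4.3 = 2.9025
  age 2: 0.29903 × 4.9 = 1.4652
  age 3: 0.20453 × 4.8 = 0.9817
R₀ = 2.9025 + 1.4652 + 0.9817 = 5.3495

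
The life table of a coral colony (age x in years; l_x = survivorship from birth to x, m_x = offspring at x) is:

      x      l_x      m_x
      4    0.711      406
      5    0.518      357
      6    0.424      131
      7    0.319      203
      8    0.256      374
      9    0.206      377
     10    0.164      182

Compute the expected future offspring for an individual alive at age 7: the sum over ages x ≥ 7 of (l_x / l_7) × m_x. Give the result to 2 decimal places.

840.16

l_7 = 0.319. Conditional survival from age 7 to x is l_x / l_7.
  x=7: (0.319/0.319) × 203 = 203.0000
  x=8: (0.256/0.319) × 374 = 300.1379
  x=9: (0.206/0.319) × 377 = 243.4545
  x=10: (0.164/0.319) × 182 = 93.5674
Sum = 203.0000 + 300.1379 + 243.4545 + 93.5674 = 840.1599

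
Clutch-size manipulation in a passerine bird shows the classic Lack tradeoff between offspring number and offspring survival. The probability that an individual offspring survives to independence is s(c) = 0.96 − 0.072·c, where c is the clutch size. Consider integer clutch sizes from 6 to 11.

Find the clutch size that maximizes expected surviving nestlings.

7

Expected surviving nestlings = c × s(c):
  c=6: 6 × 0.528 = 3.168
  c=7: 7 × 0.456 = 3.192
  c=8: 8 × 0.384 = 3.072
  c=9: 9 × 0.312 = 2.808
  c=10: 10 × 0.240 = 2.400
  c=11: 11 × 0.168 = 1.848
Maximum at c = 7 (3.192 surviving nestlings).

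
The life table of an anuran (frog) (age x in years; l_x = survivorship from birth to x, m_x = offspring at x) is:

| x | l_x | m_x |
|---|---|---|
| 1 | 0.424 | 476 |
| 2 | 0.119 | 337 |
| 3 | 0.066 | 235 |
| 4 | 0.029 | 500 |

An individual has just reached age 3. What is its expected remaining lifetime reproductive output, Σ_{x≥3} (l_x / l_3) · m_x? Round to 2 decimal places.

l_3 = 0.066. Conditional survival from age 3 to x is l_x / l_3.
  x=3: (0.066/0.066) × 235 = 235.0000
  x=4: (0.029/0.066) × 500 = 219.6970
Sum = 235.0000 + 219.6970 = 454.6970

454.70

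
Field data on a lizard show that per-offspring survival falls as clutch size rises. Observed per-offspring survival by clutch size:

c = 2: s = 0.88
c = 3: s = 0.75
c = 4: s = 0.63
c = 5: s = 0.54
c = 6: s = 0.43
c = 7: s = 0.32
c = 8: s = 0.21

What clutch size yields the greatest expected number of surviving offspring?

Expected surviving offspring = c × s(c):
  c=2: 2 × 0.88 = 1.760
  c=3: 3 × 0.75 = 2.250
  c=4: 4 × 0.63 = 2.520
  c=5: 5 × 0.54 = 2.700
  c=6: 6 × 0.43 = 2.580
  c=7: 7 × 0.32 = 2.240
  c=8: 8 × 0.21 = 1.680
Maximum at c = 5 (2.700 surviving offspring).

5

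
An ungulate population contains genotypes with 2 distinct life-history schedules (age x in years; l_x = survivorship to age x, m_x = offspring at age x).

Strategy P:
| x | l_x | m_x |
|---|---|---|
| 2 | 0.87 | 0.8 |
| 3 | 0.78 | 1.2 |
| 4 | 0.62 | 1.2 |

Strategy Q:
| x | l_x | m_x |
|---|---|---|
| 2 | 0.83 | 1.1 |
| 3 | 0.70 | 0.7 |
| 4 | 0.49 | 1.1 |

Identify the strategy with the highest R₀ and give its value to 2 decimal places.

Strategy P: R₀ = 0.87×0.8 + 0.78×1.2 + 0.62×1.2 = 2.3760
Strategy Q: R₀ = 0.83×1.1 + 0.70×0.7 + 0.49×1.1 = 1.9420
Highest R₀: strategy P with 2.3760.

2.38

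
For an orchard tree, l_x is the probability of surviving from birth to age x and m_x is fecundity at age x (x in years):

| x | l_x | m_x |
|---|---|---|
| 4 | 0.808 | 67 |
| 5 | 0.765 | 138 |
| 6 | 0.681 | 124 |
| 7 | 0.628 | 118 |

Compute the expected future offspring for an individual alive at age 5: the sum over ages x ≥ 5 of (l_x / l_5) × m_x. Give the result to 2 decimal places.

l_5 = 0.765. Conditional survival from age 5 to x is l_x / l_5.
  x=5: (0.765/0.765) × 138 = 138.0000
  x=6: (0.681/0.765) × 124 = 110.3843
  x=7: (0.628/0.765) × 118 = 96.8680
Sum = 138.0000 + 110.3843 + 96.8680 = 345.2523

345.25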